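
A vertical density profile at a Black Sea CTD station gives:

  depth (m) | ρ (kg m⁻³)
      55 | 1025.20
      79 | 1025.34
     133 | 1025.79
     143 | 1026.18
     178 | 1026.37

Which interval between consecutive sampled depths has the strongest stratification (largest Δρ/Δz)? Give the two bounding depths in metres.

133–143 m

Compute the density gradient over each adjacent pair:
  55–79 m: Δρ/Δz = 0.14/24 = 5.8 × 10⁻³ kg m⁻⁴
  79–133 m: Δρ/Δz = 0.45/54 = 8.3 × 10⁻³ kg m⁻⁴
  133–143 m: Δρ/Δz = 0.39/10 = 0.039 kg m⁻⁴
  143–178 m: Δρ/Δz = 0.19/35 = 5.4 × 10⁻³ kg m⁻⁴
The largest gradient is in the 133–143 m interval — the pycnocline.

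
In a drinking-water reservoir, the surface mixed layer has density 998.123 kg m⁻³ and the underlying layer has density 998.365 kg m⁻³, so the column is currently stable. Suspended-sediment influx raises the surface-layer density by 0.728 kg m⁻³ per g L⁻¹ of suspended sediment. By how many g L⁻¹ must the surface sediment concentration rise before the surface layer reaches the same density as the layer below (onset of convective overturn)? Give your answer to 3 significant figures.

Density deficit of the surface layer: 998.365 − 998.123 = 0.242 kg m⁻³.
Required change = 0.242 / 0.728 = 0.332 g L⁻¹.

0.332 g L⁻¹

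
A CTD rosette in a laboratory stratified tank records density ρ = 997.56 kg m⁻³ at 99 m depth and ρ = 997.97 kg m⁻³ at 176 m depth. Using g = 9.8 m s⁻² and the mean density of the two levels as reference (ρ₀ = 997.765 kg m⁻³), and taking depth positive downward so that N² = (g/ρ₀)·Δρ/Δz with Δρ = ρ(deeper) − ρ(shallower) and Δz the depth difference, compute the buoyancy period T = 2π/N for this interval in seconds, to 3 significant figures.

869 s

Δρ = 997.97 − 997.56 = 0.41 kg m⁻³ over Δz = 176 − 99 = 77 m.
N² = (9.8/997.765) × (0.41/77) = 5.2299 × 10⁻⁵ s⁻².
N = √(5.2299 × 10⁻⁵) = 7.2318 × 10⁻³ rad s⁻¹, so T = 2π/N = 868.83 s ≈ 869 s.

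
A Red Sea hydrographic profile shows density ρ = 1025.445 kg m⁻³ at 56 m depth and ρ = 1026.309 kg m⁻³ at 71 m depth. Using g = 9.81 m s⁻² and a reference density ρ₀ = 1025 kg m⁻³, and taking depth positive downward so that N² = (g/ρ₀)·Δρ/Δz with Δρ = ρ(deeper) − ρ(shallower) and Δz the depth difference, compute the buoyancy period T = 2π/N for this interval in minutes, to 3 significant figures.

Δρ = 1026.309 − 1025.445 = 0.864 kg m⁻³ over Δz = 71 − 56 = 15 m.
N² = (9.81/1025) × (0.864/15) = 5.5127 × 10⁻⁴ s⁻².
N = √(5.5127 × 10⁻⁴) = 0.023479 rad s⁻¹, so T = 2π/N = 267.61 s = 4.4602 min ≈ 4.46 min.
Since Δρ > 0 the layer is stably stratified.

4.46 min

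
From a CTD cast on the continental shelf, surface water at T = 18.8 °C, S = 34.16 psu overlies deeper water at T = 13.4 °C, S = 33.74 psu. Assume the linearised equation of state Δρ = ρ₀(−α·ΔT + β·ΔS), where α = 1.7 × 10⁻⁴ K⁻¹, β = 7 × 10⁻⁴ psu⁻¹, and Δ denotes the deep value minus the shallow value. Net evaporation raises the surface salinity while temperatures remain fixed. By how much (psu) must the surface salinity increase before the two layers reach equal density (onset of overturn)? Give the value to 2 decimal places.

0.89 psu

Neutral buoyancy requires −α(T_deep − T_surf) + β(S_deep − S_surf′) = 0.
S_surf′ = S_deep − (α/β)·ΔT = 33.74 − (1.7 × 10⁻⁴/7 × 10⁻⁴)·(-5.4) = 35.0514 psu.
Increase required: 35.0514 − 34.16 = 0.8914 psu.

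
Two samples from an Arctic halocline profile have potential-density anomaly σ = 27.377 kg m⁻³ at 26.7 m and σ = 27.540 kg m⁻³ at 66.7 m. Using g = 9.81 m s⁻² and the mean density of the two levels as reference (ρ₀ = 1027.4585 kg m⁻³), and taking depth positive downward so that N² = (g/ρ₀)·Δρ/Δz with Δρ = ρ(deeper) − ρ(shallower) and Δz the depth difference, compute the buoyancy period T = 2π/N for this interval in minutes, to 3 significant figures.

16.8 min

Δρ = 1027.540 − 1027.377 = 0.163 kg m⁻³ over Δz = 66.7 − 26.7 = 40 m.
N² = (9.81/1027.4585) × (0.163/40) = 3.8907 × 10⁻⁵ s⁻².
N = √(3.8907 × 10⁻⁵) = 6.2375 × 10⁻³ rad s⁻¹, so T = 2π/N = 1.0073 × 10³ s = 16.788 min ≈ 16.8 min.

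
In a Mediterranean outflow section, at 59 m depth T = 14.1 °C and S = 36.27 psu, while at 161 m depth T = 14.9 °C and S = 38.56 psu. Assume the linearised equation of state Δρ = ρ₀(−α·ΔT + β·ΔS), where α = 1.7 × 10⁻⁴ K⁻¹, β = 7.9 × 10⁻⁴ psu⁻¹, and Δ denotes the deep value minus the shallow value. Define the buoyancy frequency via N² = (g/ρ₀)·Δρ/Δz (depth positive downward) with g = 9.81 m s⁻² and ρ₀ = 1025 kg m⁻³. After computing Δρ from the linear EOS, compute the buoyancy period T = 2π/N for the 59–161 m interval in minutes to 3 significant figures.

8.26 min

ΔT = +0.8 K, ΔS = +2.29 psu (deep − shallow).
Δρ/ρ₀ = −αΔT + βΔS = -1.36 × 10⁻⁴ + 1.8091 × 10⁻³ = 1.6731 × 10⁻³, so Δρ ≈ 1.715 kg m⁻³.
N² = (g/ρ₀)·Δρ/Δz = g·(Δρ/ρ₀)/Δz = 9.81 × 1.6731 × 10⁻³ / 102 = 1.6091 × 10⁻⁴ s⁻².
N = √(1.6091 × 10⁻⁴) = 0.012685 rad s⁻¹ → T = 2π/N = 495.32 s = 8.2553 min ≈ 8.26 min.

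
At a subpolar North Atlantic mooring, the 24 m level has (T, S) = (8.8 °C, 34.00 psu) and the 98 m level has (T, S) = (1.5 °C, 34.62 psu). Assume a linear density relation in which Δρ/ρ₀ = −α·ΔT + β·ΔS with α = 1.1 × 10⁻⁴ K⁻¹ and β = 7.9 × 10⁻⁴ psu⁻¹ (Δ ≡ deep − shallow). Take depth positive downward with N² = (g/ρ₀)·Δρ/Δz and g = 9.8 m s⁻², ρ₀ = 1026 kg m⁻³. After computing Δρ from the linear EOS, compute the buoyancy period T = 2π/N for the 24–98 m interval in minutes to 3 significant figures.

8.00 min

ΔT = -7.3 K, ΔS = +0.62 psu (deep − shallow).
Δρ/ρ₀ = −αΔT + βΔS = 8.03 × 10⁻⁴ + 4.898 × 10⁻⁴ = 1.2928 × 10⁻³, so Δρ ≈ 1.326 kg m⁻³.
N² = (g/ρ₀)·Δρ/Δz = g·(Δρ/ρ₀)/Δz = 9.8 × 1.2928 × 10⁻³ / 74 = 1.7121 × 10⁻⁴ s⁻².
N = √(1.7121 × 10⁻⁴) = 0.013085 rad s⁻¹ → T = 2π/N = 480.18 s = 8.0030 min ≈ 8.00 min.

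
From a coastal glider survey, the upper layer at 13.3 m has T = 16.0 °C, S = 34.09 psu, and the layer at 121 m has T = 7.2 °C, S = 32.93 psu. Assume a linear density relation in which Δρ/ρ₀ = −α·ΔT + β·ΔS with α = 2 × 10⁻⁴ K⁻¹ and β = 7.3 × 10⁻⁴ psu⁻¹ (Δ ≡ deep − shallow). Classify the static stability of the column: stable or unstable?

ΔT = 7.2 − 16.0 = -8.8 K and ΔS = 32.93 − 34.09 = -1.16 psu (deep − shallow).
−αΔT = 1.76 × 10⁻³; βΔS = -8.468 × 10⁻⁴; sum Δρ/ρ₀ = 9.132 × 10⁻⁴.
Δρ/ρ₀ > 0, so Δρ > 0: deeper water is denser → statically stable.

stable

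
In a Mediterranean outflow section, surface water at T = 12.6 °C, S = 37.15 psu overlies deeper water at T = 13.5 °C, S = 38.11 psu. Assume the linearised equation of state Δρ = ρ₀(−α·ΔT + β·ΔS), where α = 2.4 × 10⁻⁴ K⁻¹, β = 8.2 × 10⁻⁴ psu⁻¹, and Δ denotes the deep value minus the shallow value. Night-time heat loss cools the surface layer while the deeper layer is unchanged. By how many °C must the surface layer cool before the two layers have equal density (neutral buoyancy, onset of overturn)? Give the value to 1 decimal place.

2.4 °C

Neutral buoyancy requires Δρ = 0, i.e. −α(T_deep − T_surf′) + β(S_deep − S_surf) = 0.
T_surf′ = T_deep − (β/α)·ΔS = 13.5 − (8.2 × 10⁻⁴/2.4 × 10⁻⁴)·(+0.96) = 10.220 °C.
Cooling required: 12.6 − (10.220) = 2.380 °C.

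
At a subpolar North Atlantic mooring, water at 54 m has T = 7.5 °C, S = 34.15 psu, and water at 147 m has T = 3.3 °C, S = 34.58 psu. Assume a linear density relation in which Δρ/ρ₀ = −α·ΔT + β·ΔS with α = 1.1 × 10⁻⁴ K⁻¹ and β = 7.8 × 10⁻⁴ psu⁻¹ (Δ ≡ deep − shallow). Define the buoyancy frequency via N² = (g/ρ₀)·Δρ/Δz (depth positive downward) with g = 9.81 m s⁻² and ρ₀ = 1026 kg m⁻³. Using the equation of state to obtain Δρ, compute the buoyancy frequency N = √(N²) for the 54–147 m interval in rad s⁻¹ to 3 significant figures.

9.17 × 10⁻³ rad s⁻¹

ΔT = -4.2 K, ΔS = +0.43 psu (deep − shallow).
Δρ/ρ₀ = −αΔT + βΔS = 4.62 × 10⁻⁴ + 3.354 × 10⁻⁴ = 7.974 × 10⁻⁴, so Δρ ≈ 0.8181 kg m⁻³.
N² = (g/ρ₀)·Δρ/Δz = g·(Δρ/ρ₀)/Δz = 9.81 × 7.974 × 10⁻⁴ / 93 = 8.4113 × 10⁻⁵ s⁻².
N = √(8.4113 × 10⁻⁵) = 9.1713 × 10⁻³ rad s⁻¹ ≈ 9.17 × 10⁻³ rad s⁻¹.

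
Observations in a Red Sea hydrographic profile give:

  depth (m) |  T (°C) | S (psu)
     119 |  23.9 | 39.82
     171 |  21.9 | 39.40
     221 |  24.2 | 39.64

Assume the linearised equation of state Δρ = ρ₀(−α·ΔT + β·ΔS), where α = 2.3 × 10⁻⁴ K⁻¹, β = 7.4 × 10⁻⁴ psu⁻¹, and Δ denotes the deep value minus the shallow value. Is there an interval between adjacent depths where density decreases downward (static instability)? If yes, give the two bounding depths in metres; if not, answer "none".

Evaluate Δρ/ρ₀ = −αΔT + βΔS across each adjacent pair:
  119–171 m: −αΔT+βΔS = −(2.3 × 10⁻⁴)(-2.0)+(7.4 × 10⁻⁴)(-0.42) = 1.5 × 10⁻⁴ → stable
  171–221 m: −αΔT+βΔS = −(2.3 × 10⁻⁴)(+2.3)+(7.4 × 10⁻⁴)(+0.24) = -3.5 × 10⁻⁴ → UNSTABLE
The 171–221 m interval has Δρ < 0: lighter water underlies denser water.

171–221 m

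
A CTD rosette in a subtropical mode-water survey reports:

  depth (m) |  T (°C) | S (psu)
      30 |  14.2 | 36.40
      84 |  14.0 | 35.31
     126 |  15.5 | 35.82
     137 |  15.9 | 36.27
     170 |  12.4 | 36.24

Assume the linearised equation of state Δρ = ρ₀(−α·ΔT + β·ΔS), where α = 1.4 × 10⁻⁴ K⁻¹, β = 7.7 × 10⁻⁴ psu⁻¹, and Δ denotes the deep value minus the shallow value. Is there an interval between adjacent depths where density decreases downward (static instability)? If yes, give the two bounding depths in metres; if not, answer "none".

Evaluate Δρ/ρ₀ = −αΔT + βΔS across each adjacent pair:
  30–84 m: −αΔT+βΔS = −(1.4 × 10⁻⁴)(-0.2)+(7.7 × 10⁻⁴)(-1.09) = -8.1 × 10⁻⁴ → UNSTABLE
  84–126 m: −αΔT+βΔS = −(1.4 × 10⁻⁴)(+1.5)+(7.7 × 10⁻⁴)(+0.51) = 1.8 × 10⁻⁴ → stable
  126–137 m: −αΔT+βΔS = −(1.4 × 10⁻⁴)(+0.4)+(7.7 × 10⁻⁴)(+0.45) = 2.9 × 10⁻⁴ → stable
  137–170 m: −αΔT+βΔS = −(1.4 × 10⁻⁴)(-3.5)+(7.7 × 10⁻⁴)(-0.03) = 4.7 × 10⁻⁴ → stable
The 30–84 m interval has Δρ < 0: lighter water underlies denser water.

30–84 m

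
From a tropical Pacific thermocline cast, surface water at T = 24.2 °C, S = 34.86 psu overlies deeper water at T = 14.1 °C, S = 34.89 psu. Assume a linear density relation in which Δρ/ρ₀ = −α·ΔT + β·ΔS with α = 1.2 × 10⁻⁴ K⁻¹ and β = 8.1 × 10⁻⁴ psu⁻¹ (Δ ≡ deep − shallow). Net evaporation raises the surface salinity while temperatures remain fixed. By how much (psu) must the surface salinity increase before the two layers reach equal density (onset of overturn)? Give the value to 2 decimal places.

Neutral buoyancy requires −α(T_deep − T_surf) + β(S_deep − S_surf′) = 0.
S_surf′ = S_deep − (α/β)·ΔT = 34.89 − (1.2 × 10⁻⁴/8.1 × 10⁻⁴)·(-10.1) = 36.3863 psu.
Increase required: 36.3863 − 34.86 = 1.5263 psu.

1.53 psu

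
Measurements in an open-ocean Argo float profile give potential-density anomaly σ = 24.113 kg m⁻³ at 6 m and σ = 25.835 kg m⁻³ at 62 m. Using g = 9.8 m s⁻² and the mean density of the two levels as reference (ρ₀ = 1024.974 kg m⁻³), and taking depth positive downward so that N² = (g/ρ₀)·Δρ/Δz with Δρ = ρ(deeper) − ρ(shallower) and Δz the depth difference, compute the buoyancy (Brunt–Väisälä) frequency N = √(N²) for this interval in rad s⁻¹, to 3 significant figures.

Δρ = 1025.835 − 1024.113 = 1.722 kg m⁻³ over Δz = 62 − 6 = 56 m.
N² = (9.8/1024.974) × (1.722/56) = 2.9401 × 10⁻⁴ s⁻².
N = √(2.9401 × 10⁻⁴) = 0.017147 rad s⁻¹ ≈ 0.0171 rad s⁻¹.
N² > 0, so the interval is statically stable.

0.0171 rad s⁻¹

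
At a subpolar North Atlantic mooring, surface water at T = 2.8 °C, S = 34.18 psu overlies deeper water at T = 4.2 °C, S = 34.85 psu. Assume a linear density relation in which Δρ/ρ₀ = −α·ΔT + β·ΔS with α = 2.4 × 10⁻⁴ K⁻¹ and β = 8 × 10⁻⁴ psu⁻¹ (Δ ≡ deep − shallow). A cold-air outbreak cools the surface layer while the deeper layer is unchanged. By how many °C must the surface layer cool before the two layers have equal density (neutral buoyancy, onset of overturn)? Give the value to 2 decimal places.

Neutral buoyancy requires Δρ = 0, i.e. −α(T_deep − T_surf′) + β(S_deep − S_surf) = 0.
T_surf′ = T_deep − (β/α)·ΔS = 4.2 − (8 × 10⁻⁴/2.4 × 10⁻⁴)·(+0.67) = 1.9667 °C.
Cooling required: 2.8 − (1.9667) = 0.8333 °C.

0.83 °C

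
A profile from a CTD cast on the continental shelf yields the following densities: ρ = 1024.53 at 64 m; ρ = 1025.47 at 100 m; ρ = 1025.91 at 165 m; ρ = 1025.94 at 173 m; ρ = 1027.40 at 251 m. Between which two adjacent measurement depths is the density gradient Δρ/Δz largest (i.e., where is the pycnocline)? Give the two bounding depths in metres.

64–100 m

Compute the density gradient over each adjacent pair:
  64–100 m: Δρ/Δz = 0.94/36 = 0.026 kg m⁻⁴
  100–165 m: Δρ/Δz = 0.44/65 = 6.8 × 10⁻³ kg m⁻⁴
  165–173 m: Δρ/Δz = 0.03/8 = 3.7 × 10⁻³ kg m⁻⁴
  173–251 m: Δρ/Δz = 1.46/78 = 0.019 kg m⁻⁴
The largest gradient is in the 64–100 m interval — the pycnocline.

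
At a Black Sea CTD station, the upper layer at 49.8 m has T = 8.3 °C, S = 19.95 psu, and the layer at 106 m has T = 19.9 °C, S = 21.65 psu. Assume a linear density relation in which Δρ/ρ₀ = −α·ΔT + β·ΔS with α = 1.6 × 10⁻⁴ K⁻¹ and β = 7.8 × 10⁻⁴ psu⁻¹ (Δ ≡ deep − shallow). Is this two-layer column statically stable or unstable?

ΔT = 19.9 − 8.3 = +11.6 K and ΔS = 21.65 − 19.95 = +1.70 psu (deep − shallow).
−αΔT = -1.856 × 10⁻³; βΔS = 1.326 × 10⁻³; sum Δρ/ρ₀ = -5.30 × 10⁻⁴.
Δρ/ρ₀ < 0, so Δρ < 0: deeper water is lighter → statically unstable; the column would overturn.

unstable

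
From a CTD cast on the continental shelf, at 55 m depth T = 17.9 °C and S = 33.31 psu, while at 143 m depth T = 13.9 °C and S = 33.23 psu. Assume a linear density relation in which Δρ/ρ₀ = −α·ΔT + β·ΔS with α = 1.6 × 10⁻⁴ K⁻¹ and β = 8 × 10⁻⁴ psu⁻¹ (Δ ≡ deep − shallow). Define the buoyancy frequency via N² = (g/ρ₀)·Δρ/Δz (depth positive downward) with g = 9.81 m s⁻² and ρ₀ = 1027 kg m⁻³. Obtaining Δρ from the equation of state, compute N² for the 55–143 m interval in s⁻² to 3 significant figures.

6.42 × 10⁻⁵ s⁻²

ΔT = -4.0 K, ΔS = -0.08 psu (deep − shallow).
Δρ/ρ₀ = −αΔT + βΔS = 6.40 × 10⁻⁴ − 6.40 × 10⁻⁵ = 5.76 × 10⁻⁴, so Δρ ≈ 0.5916 kg m⁻³.
N² = (g/ρ₀)·Δρ/Δz = g·(Δρ/ρ₀)/Δz = 9.81 × 5.76 × 10⁻⁴ / 88 = 6.4211 × 10⁻⁵ s⁻² ≈ 6.42 × 10⁻⁵ s⁻².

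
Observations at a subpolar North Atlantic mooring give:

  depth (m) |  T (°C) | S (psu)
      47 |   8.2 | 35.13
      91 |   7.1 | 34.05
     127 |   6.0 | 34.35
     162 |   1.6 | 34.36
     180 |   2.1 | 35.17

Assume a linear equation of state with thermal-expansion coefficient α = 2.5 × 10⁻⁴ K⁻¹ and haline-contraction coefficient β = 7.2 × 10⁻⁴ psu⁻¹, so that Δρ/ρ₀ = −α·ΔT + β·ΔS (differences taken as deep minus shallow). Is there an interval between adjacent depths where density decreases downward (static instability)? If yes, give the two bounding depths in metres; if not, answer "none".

Evaluate Δρ/ρ₀ = −αΔT + βΔS across each adjacent pair:
  47–91 m: −αΔT+βΔS = −(2.5 × 10⁻⁴)(-1.1)+(7.2 × 10⁻⁴)(-1.08) = -5.0 × 10⁻⁴ → UNSTABLE
  91–127 m: −αΔT+βΔS = −(2.5 × 10⁻⁴)(-1.1)+(7.2 × 10⁻⁴)(+0.30) = 4.9 × 10⁻⁴ → stable
  127–162 m: −αΔT+βΔS = −(2.5 × 10⁻⁴)(-4.4)+(7.2 × 10⁻⁴)(+0.01) = 1.1 × 10⁻³ → stable
  162–180 m: −αΔT+βΔS = −(2.5 × 10⁻⁴)(+0.5)+(7.2 × 10⁻⁴)(+0.81) = 4.6 × 10⁻⁴ → stable
The 47–91 m interval has Δρ < 0: lighter water underlies denser water.

47–91 m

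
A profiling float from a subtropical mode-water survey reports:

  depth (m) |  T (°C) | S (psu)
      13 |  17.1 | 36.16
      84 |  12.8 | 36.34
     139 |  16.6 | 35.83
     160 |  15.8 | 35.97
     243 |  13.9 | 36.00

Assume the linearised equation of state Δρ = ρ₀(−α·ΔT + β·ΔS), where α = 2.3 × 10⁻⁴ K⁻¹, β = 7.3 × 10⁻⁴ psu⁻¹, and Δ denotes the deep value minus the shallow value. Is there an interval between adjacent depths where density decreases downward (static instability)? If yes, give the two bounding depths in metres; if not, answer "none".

84–139 m

Evaluate Δρ/ρ₀ = −αΔT + βΔS across each adjacent pair:
  13–84 m: −αΔT+βΔS = −(2.3 × 10⁻⁴)(-4.3)+(7.3 × 10⁻⁴)(+0.18) = 1.1 × 10⁻³ → stable
  84–139 m: −αΔT+βΔS = −(2.3 × 10⁻⁴)(+3.8)+(7.3 × 10⁻⁴)(-0.51) = -1.2 × 10⁻³ → UNSTABLE
  139–160 m: −αΔT+βΔS = −(2.3 × 10⁻⁴)(-0.8)+(7.3 × 10⁻⁴)(+0.14) = 2.9 × 10⁻⁴ → stable
  160–243 m: −αΔT+βΔS = −(2.3 × 10⁻⁴)(-1.9)+(7.3 × 10⁻⁴)(+0.03) = 4.6 × 10⁻⁴ → stable
The 84–139 m interval has Δρ < 0: lighter water underlies denser water.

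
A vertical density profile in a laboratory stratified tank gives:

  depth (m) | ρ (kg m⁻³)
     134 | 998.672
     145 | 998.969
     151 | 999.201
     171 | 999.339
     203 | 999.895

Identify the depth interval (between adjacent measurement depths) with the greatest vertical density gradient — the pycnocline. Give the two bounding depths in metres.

145–151 m

Compute the density gradient over each adjacent pair:
  134–145 m: Δρ/Δz = 0.297/11 = 0.027 kg m⁻⁴
  145–151 m: Δρ/Δz = 0.232/6 = 0.039 kg m⁻⁴
  151–171 m: Δρ/Δz = 0.138/20 = 6.9 × 10⁻³ kg m⁻⁴
  171–203 m: Δρ/Δz = 0.556/32 = 0.017 kg m⁻⁴
The largest gradient is in the 145–151 m interval — the pycnocline.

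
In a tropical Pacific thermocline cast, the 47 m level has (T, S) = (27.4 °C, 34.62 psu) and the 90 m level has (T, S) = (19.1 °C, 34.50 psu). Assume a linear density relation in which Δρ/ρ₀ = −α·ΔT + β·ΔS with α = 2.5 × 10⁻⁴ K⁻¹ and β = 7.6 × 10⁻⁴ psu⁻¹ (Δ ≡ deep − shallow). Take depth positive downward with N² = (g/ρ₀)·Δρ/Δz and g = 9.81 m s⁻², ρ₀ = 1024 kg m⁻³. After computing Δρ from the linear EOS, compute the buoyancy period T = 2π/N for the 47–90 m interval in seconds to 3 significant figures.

ΔT = -8.3 K, ΔS = -0.12 psu (deep − shallow).
Δρ/ρ₀ = −αΔT + βΔS = 2.075 × 10⁻³ − 9.12 × 10⁻⁵ = 1.9838 × 10⁻³, so Δρ ≈ 2.031 kg m⁻³.
N² = (g/ρ₀)·Δρ/Δz = g·(Δρ/ρ₀)/Δz = 9.81 × 1.9838 × 10⁻³ / 43 = 4.5258 × 10⁻⁴ s⁻².
N = √(4.5258 × 10⁻⁴) = 0.021274 rad s⁻¹ → T = 2π/N = 295.35 s ≈ 295 s.

295 s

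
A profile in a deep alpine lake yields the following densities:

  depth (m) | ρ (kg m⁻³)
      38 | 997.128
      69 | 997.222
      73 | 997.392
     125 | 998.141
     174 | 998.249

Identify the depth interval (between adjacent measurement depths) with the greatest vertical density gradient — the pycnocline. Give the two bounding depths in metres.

69–73 m

Compute the density gradient over each adjacent pair:
  38–69 m: Δρ/Δz = 0.094/31 = 3.0 × 10⁻³ kg m⁻⁴
  69–73 m: Δρ/Δz = 0.170/4 = 0.043 kg m⁻⁴
  73–125 m: Δρ/Δz = 0.749/52 = 0.014 kg m⁻⁴
  125–174 m: Δρ/Δz = 0.108/49 = 2.2 × 10⁻³ kg m⁻⁴
The largest gradient is in the 69–73 m interval — the pycnocline.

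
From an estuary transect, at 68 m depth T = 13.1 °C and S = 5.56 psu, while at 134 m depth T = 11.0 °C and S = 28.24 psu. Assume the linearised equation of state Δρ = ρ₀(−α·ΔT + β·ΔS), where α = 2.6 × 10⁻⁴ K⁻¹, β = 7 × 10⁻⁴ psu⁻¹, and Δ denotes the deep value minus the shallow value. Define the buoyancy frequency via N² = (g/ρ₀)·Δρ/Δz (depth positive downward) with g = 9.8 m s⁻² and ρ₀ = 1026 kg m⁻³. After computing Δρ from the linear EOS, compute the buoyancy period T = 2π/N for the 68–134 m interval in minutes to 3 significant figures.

2.12 min

ΔT = -2.1 K, ΔS = +22.68 psu (deep − shallow).
Δρ/ρ₀ = −αΔT + βΔS = 5.46 × 10⁻⁴ + 0.015876 = 0.016422, so Δρ ≈ 16.85 kg m⁻³.
N² = (g/ρ₀)·Δρ/Δz = g·(Δρ/ρ₀)/Δz = 9.8 × 0.016422 / 66 = 2.4384 × 10⁻³ s⁻².
N = √(2.4384 × 10⁻³) = 0.049380 rad s⁻¹ → T = 2π/N = 127.24 s = 2.1207 min ≈ 2.12 min.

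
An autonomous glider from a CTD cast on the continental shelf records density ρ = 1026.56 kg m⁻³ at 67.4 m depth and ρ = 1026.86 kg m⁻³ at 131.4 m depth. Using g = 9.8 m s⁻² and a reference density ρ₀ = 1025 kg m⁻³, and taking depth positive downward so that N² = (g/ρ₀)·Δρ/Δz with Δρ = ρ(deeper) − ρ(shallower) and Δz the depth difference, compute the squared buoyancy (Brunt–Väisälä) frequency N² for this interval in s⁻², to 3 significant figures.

Δρ = 1026.86 − 1026.56 = 0.30 kg m⁻³ over Δz = 131.4 − 67.4 = 64 m.
N² = (9.8/1025) × (0.30/64) = 4.4817 × 10⁻⁵ s⁻² ≈ 4.48 × 10⁻⁵ s⁻².

4.48 × 10⁻⁵ s⁻²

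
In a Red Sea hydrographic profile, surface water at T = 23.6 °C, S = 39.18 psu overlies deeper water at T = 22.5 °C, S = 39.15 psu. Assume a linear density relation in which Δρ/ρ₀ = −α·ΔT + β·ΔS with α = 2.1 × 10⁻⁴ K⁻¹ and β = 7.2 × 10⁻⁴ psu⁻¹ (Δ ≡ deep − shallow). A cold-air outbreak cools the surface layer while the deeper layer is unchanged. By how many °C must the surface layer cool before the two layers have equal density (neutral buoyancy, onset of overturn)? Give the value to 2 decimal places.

Neutral buoyancy requires Δρ = 0, i.e. −α(T_deep − T_surf′) + β(S_deep − S_surf) = 0.
T_surf′ = T_deep − (β/α)·ΔS = 22.5 − (7.2 × 10⁻⁴/2.1 × 10⁻⁴)·(-0.03) = 22.6029 °C.
Cooling required: 23.6 − (22.6029) = 0.9971 °C.

1.00 °C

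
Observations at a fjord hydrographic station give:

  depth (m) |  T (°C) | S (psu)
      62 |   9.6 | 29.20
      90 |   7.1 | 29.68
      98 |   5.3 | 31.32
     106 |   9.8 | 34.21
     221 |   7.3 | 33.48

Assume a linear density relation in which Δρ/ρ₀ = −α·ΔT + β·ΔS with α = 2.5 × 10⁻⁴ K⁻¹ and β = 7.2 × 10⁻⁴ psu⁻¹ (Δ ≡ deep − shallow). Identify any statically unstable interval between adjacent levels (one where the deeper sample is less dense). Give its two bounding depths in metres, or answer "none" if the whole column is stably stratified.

Evaluate Δρ/ρ₀ = −αΔT + βΔS across each adjacent pair:
  62–90 m: −αΔT+βΔS = −(2.5 × 10⁻⁴)(-2.5)+(7.2 × 10⁻⁴)(+0.48) = 9.7 × 10⁻⁴ → stable
  90–98 m: −αΔT+βΔS = −(2.5 × 10⁻⁴)(-1.8)+(7.2 × 10⁻⁴)(+1.64) = 1.6 × 10⁻³ → stable
  98–106 m: −αΔT+βΔS = −(2.5 × 10⁻⁴)(+4.5)+(7.2 × 10⁻⁴)(+2.89) = 9.6 × 10⁻⁴ → stable
  106–221 m: −αΔT+βΔS = −(2.5 × 10⁻⁴)(-2.5)+(7.2 × 10⁻⁴)(-0.73) = 9.9 × 10⁻⁵ → stable
Every interval has Δρ > 0: the column is stably stratified throughout.

none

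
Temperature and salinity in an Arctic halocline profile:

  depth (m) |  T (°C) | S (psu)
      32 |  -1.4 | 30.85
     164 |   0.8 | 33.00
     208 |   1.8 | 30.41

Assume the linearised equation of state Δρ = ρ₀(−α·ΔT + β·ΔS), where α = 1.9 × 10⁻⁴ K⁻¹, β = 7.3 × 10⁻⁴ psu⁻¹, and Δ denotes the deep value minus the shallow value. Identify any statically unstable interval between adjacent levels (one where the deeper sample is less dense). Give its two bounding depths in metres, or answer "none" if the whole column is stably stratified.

Evaluate Δρ/ρ₀ = −αΔT + βΔS across each adjacent pair:
  32–164 m: −αΔT+βΔS = −(1.9 × 10⁻⁴)(+2.2)+(7.3 × 10⁻⁴)(+2.15) = 1.2 × 10⁻³ → stable
  164–208 m: −αΔT+βΔS = −(1.9 × 10⁻⁴)(+1.0)+(7.3 × 10⁻⁴)(-2.59) = -2.1 × 10⁻³ → UNSTABLE
The 164–208 m interval has Δρ < 0: lighter water underlies denser water.

164–208 m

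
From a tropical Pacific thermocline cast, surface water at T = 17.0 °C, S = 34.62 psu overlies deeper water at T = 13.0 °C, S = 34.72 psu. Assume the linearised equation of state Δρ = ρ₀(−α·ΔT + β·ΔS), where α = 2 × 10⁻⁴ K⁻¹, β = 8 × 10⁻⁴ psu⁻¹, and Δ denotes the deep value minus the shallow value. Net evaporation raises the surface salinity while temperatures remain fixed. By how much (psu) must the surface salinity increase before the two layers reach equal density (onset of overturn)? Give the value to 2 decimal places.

Neutral buoyancy requires −α(T_deep − T_surf) + β(S_deep − S_surf′) = 0.
S_surf′ = S_deep − (α/β)·ΔT = 34.72 − (2 × 10⁻⁴/8 × 10⁻⁴)·(-4.0) = 35.7200 psu.
Increase required: 35.7200 − 34.62 = 1.1000 psu.

1.10 psu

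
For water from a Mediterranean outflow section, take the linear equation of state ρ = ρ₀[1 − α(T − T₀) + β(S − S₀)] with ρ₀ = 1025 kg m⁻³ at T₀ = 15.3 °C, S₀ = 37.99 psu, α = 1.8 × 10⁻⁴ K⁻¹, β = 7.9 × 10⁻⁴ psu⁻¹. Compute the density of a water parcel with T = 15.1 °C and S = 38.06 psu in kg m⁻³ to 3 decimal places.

1025.094 kg m⁻³

T − T₀ = -0.2 K, S − S₀ = +0.07 psu.
Bracket = 1 − α·(-0.2) + β·(+0.07) = 1 + (9.13 × 10⁻⁵) = 1.0000913.
ρ = 1025 × 1.0000913 = 1025.094 kg m⁻³.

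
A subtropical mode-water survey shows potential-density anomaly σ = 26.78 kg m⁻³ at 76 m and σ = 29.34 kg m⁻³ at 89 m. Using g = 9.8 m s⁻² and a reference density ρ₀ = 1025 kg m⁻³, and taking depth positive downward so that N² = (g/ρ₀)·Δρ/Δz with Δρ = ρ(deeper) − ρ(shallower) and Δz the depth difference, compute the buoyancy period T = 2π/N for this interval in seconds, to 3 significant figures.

Δρ = 1029.34 − 1026.78 = 2.56 kg m⁻³ over Δz = 89 − 76 = 13 m.
N² = (9.8/1025) × (2.56/13) = 1.8828 × 10⁻³ s⁻².
N = √(1.8828 × 10⁻³) = 0.043391 rad s⁻¹, so T = 2π/N = 144.80 s ≈ 145 s.

145 s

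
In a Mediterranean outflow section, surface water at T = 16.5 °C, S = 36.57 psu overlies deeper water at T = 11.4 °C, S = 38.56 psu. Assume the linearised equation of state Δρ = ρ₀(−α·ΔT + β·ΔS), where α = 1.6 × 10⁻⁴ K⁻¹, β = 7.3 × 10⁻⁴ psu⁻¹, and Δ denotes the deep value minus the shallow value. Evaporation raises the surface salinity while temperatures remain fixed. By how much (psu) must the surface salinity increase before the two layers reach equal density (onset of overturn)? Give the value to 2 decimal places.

Neutral buoyancy requires −α(T_deep − T_surf) + β(S_deep − S_surf′) = 0.
S_surf′ = S_deep − (α/β)·ΔT = 38.56 − (1.6 × 10⁻⁴/7.3 × 10⁻⁴)·(-5.1) = 39.6778 psu.
Increase required: 39.6778 − 36.57 = 3.1078 psu.

3.11 psu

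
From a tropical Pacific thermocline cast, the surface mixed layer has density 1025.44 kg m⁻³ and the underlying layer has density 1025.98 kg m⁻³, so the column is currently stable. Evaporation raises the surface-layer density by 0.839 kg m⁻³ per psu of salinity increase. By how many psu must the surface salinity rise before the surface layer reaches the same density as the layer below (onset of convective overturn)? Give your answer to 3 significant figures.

Density deficit of the surface layer: 1025.98 − 1025.44 = 0.54 kg m⁻³.
Required change = 0.54 / 0.839 = 0.644 psu.

0.644 psu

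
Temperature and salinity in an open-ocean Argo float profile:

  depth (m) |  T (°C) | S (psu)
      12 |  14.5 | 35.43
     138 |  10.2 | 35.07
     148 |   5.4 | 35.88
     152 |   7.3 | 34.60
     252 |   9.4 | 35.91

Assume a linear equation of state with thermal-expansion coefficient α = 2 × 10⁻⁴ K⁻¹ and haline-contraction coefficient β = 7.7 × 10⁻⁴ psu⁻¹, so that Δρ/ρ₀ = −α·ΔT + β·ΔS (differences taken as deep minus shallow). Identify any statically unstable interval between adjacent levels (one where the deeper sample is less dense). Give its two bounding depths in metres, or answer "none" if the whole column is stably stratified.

148–152 m

Evaluate Δρ/ρ₀ = −αΔT + βΔS across each adjacent pair:
  12–138 m: −αΔT+βΔS = −(2 × 10⁻⁴)(-4.3)+(7.7 × 10⁻⁴)(-0.36) = 5.8 × 10⁻⁴ → stable
  138–148 m: −αΔT+βΔS = −(2 × 10⁻⁴)(-4.8)+(7.7 × 10⁻⁴)(+0.81) = 1.6 × 10⁻³ → stable
  148–152 m: −αΔT+βΔS = −(2 × 10⁻⁴)(+1.9)+(7.7 × 10⁻⁴)(-1.28) = -1.4 × 10⁻³ → UNSTABLE
  152–252 m: −αΔT+βΔS = −(2 × 10⁻⁴)(+2.1)+(7.7 × 10⁻⁴)(+1.31) = 5.9 × 10⁻⁴ → stable
The 148–152 m interval has Δρ < 0: lighter water underlies denser water.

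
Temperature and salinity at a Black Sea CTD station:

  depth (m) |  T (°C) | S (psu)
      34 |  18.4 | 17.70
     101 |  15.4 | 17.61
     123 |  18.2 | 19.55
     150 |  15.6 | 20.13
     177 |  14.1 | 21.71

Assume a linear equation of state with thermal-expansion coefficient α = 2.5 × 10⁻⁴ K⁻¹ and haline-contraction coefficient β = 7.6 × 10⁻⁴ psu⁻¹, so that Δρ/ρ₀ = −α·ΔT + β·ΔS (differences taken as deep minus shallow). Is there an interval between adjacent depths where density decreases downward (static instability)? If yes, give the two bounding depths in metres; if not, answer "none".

Evaluate Δρ/ρ₀ = −αΔT + βΔS across each adjacent pair:
  34–101 m: −αΔT+βΔS = −(2.5 × 10⁻⁴)(-3.0)+(7.6 × 10⁻⁴)(-0.09) = 6.8 × 10⁻⁴ → stable
  101–123 m: −αΔT+βΔS = −(2.5 × 10⁻⁴)(+2.8)+(7.6 × 10⁻⁴)(+1.94) = 7.7 × 10⁻⁴ → stable
  123–150 m: −αΔT+βΔS = −(2.5 × 10⁻⁴)(-2.6)+(7.6 × 10⁻⁴)(+0.58) = 1.1 × 10⁻³ → stable
  150–177 m: −αΔT+βΔS = −(2.5 × 10⁻⁴)(-1.5)+(7.6 × 10⁻⁴)(+1.58) = 1.6 × 10⁻³ → stable
Every interval has Δρ > 0: the column is stably stratified throughout.

none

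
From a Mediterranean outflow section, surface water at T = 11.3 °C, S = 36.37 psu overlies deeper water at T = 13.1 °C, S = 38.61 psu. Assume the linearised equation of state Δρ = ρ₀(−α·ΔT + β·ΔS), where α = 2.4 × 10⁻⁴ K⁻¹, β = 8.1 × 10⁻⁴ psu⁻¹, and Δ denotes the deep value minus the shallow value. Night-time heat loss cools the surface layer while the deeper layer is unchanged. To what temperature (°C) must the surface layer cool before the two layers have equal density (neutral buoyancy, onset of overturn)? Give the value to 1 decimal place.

5.5 °C

Neutral buoyancy requires Δρ = 0, i.e. −α(T_deep − T_surf′) + β(S_deep − S_surf) = 0.
T_surf′ = T_deep − (β/α)·ΔS = 13.1 − (8.1 × 10⁻⁴/2.4 × 10⁻⁴)·(+2.24) = 5.540 °C.
Cooling required: 11.3 − (5.540) = 5.760 °C.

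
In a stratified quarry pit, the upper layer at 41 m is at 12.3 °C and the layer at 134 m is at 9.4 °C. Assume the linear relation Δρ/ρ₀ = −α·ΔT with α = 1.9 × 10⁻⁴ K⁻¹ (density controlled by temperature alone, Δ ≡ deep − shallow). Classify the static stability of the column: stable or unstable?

ΔT = 9.4 − 12.3 = -2.9 K, so Δρ/ρ₀ = −αΔT = 5.51 × 10⁻⁴.
Δρ/ρ₀ > 0, so Δρ > 0: deeper water is denser → statically stable.

stable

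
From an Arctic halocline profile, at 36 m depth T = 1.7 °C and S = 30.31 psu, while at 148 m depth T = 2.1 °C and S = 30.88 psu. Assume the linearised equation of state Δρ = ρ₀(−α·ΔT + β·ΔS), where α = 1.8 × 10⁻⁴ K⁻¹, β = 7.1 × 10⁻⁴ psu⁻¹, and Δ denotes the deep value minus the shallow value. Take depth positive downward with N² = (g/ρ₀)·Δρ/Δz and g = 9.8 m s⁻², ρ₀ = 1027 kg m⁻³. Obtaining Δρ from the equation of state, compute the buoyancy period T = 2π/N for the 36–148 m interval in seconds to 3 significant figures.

1.16 × 10³ s

ΔT = +0.4 K, ΔS = +0.57 psu (deep − shallow).
Δρ/ρ₀ = −αΔT + βΔS = -7.20 × 10⁻⁵ + 4.047 × 10⁻⁴ = 3.327 × 10⁻⁴, so Δρ ≈ 0.3417 kg m⁻³.
N² = (g/ρ₀)·Δρ/Δz = g·(Δρ/ρ₀)/Δz = 9.8 × 3.327 × 10⁻⁴ / 112 = 2.9111 × 10⁻⁵ s⁻².
N = √(2.9111 × 10⁻⁵) = 5.3955 × 10⁻³ rad s⁻¹ → T = 2π/N = 1.1645 × 10³ s ≈ 1.16 × 10³ s.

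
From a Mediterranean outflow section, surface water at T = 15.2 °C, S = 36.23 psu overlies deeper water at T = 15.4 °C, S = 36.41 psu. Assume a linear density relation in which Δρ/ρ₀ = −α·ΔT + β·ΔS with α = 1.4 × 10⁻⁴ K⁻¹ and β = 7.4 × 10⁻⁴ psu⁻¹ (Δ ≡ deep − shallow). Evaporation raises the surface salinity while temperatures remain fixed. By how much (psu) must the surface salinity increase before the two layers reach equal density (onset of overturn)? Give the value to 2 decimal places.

Neutral buoyancy requires −α(T_deep − T_surf) + β(S_deep − S_surf′) = 0.
S_surf′ = S_deep − (α/β)·ΔT = 36.41 − (1.4 × 10⁻⁴/7.4 × 10⁻⁴)·(+0.2) = 36.3722 psu.
Increase required: 36.3722 − 36.23 = 0.1422 psu.

0.14 psu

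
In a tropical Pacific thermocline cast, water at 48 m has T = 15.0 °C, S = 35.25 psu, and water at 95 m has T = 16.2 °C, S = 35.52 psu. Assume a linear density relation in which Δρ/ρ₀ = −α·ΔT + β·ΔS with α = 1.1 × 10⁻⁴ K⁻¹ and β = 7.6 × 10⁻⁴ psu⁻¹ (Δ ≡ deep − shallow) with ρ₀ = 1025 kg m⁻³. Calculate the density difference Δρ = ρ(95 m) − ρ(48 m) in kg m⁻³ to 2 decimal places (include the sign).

ΔT = +1.2 K, ΔS = +0.27 psu (deep − shallow).
Δρ/ρ₀ = −(1.1 × 10⁻⁴)(+1.2) + (7.6 × 10⁻⁴)(+0.27) = 7.32 × 10⁻⁵.
Δρ = 1025 × (7.32 × 10⁻⁵) = +0.08 kg m⁻³.
Positive Δρ: denser below, stable.

+0.08 kg m⁻³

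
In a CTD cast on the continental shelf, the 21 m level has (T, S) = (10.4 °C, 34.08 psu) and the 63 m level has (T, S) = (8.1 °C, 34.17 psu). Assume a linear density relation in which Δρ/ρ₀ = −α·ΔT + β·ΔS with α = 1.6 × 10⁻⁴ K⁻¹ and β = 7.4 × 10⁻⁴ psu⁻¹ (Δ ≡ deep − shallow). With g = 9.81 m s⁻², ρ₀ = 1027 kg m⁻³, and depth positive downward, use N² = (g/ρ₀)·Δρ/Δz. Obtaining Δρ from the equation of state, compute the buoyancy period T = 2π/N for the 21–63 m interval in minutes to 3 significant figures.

ΔT = -2.3 K, ΔS = +0.09 psu (deep − shallow).
Δρ/ρ₀ = −αΔT + βΔS = 3.68 × 10⁻⁴ + 6.66 × 10⁻⁵ = 4.346 × 10⁻⁴, so Δρ ≈ 0.4463 kg m⁻³.
N² = (g/ρ₀)·Δρ/Δz = g·(Δρ/ρ₀)/Δz = 9.81 × 4.346 × 10⁻⁴ / 42 = 1.0151 × 10⁻⁴ s⁻².
N = √(1.0151 × 10⁻⁴) = 0.010075 rad s⁻¹ → T = 2π/N = 623.64 s = 10.394 min ≈ 10.4 min.

10.4 min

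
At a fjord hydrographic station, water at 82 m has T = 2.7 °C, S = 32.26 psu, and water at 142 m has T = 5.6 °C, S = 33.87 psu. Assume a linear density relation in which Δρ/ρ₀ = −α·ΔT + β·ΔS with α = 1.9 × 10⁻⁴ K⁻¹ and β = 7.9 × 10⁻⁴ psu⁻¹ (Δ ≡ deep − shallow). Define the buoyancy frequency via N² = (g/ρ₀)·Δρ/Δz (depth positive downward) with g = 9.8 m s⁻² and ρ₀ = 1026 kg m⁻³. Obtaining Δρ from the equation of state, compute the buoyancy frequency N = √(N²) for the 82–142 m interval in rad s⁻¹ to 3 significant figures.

ΔT = +2.9 K, ΔS = +1.61 psu (deep − shallow).
Δρ/ρ₀ = −αΔT + βΔS = -5.51 × 10⁻⁴ + 1.2719 × 10⁻³ = 7.209 × 10⁻⁴, so Δρ ≈ 0.7396 kg m⁻³.
N² = (g/ρ₀)·Δρ/Δz = g·(Δρ/ρ₀)/Δz = 9.8 × 7.209 × 10⁻⁴ / 60 = 1.1775 × 10⁻⁴ s⁻².
N = √(1.1775 × 10⁻⁴) = 0.010851 rad s⁻¹ ≈ 0.0109 rad s⁻¹.

0.0109 rad s⁻¹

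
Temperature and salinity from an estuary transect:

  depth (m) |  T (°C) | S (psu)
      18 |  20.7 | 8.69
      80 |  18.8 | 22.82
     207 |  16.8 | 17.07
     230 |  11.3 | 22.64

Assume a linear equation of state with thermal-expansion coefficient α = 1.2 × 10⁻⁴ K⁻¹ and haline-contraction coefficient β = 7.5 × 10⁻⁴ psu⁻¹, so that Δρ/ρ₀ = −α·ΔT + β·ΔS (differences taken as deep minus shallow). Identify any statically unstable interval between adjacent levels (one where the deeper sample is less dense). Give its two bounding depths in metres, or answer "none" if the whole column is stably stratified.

Evaluate Δρ/ρ₀ = −αΔT + βΔS across each adjacent pair:
  18–80 m: −αΔT+βΔS = −(1.2 × 10⁻⁴)(-1.9)+(7.5 × 10⁻⁴)(+14.13) = 0.011 → stable
  80–207 m: −αΔT+βΔS = −(1.2 × 10⁻⁴)(-2.0)+(7.5 × 10⁻⁴)(-5.75) = -4.1 × 10⁻³ → UNSTABLE
  207–230 m: −αΔT+βΔS = −(1.2 × 10⁻⁴)(-5.5)+(7.5 × 10⁻⁴)(+5.57) = 4.8 × 10⁻³ → stable
The 80–207 m interval has Δρ < 0: lighter water underlies denser water.

80–207 m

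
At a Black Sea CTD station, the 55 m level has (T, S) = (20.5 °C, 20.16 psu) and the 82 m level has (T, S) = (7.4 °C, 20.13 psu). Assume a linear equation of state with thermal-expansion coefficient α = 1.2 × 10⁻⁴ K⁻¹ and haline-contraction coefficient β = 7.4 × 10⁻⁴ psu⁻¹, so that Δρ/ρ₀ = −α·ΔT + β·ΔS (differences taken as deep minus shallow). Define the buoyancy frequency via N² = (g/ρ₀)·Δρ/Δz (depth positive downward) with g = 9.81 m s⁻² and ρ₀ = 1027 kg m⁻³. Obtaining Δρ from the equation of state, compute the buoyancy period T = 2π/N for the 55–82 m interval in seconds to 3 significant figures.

ΔT = -13.1 K, ΔS = -0.03 psu (deep − shallow).
Δρ/ρ₀ = −αΔT + βΔS = 1.572 × 10⁻³ − 2.22 × 10⁻⁵ = 1.5498 × 10⁻³, so Δρ ≈ 1.592 kg m⁻³.
N² = (g/ρ₀)·Δρ/Δz = g·(Δρ/ρ₀)/Δz = 9.81 × 1.5498 × 10⁻³ / 27 = 5.6309 × 10⁻⁴ s⁻².
N = √(5.6309 × 10⁻⁴) = 0.023730 rad s⁻¹ → T = 2π/N = 264.78 s ≈ 265 s.

265 s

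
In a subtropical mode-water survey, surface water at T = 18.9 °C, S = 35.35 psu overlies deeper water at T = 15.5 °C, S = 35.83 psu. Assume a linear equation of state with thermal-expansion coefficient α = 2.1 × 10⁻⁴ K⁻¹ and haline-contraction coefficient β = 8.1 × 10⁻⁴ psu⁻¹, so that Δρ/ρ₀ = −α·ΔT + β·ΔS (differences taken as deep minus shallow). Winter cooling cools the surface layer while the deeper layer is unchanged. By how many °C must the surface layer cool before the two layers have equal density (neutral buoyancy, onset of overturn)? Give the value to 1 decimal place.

Neutral buoyancy requires Δρ = 0, i.e. −α(T_deep − T_surf′) + β(S_deep − S_surf) = 0.
T_surf′ = T_deep − (β/α)·ΔS = 15.5 − (8.1 × 10⁻⁴/2.1 × 10⁻⁴)·(+0.48) = 13.649 °C.
Cooling required: 18.9 − (13.649) = 5.251 °C.

5.3 °C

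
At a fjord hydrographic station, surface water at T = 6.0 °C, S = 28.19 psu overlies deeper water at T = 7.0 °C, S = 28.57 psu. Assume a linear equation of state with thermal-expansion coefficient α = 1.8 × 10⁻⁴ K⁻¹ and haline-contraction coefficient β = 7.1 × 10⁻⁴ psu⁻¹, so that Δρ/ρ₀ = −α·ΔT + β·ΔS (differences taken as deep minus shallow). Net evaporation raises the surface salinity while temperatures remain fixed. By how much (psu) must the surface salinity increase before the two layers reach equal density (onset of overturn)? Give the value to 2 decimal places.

Neutral buoyancy requires −α(T_deep − T_surf) + β(S_deep − S_surf′) = 0.
S_surf′ = S_deep − (α/β)·ΔT = 28.57 − (1.8 × 10⁻⁴/7.1 × 10⁻⁴)·(+1.0) = 28.3165 psu.
Increase required: 28.3165 − 28.19 = 0.1265 psu.

0.13 psu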